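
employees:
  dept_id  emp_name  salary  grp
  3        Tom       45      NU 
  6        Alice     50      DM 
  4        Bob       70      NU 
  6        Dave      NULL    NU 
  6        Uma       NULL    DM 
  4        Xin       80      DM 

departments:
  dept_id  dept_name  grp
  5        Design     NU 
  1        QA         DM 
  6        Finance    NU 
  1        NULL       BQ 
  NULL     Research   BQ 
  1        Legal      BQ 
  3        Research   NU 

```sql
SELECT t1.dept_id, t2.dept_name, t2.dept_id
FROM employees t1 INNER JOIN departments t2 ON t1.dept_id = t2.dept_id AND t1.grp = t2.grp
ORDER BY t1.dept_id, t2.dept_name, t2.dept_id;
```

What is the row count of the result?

2

INNER JOIN keeps only pairs where the ON condition holds.
Matching on t1.dept_id = t2.dept_id AND t1.grp = t2.grp. A NULL in a compared column never satisfies the condition.
- dept_id=3, grp=NU: 1 matching t2 row(s), so 1 row(s) emitted.
- dept_id=6, grp=DM: no matching t2 row, dropped.
- dept_id=4, grp=NU: no matching t2 row, dropped.
- dept_id=6, grp=NU: 1 matching t2 row(s), so 1 row(s) emitted.
- dept_id=6, grp=DM: no matching t2 row, dropped.
- dept_id=4, grp=DM: no matching t2 row, dropped.
Total: 2 rows.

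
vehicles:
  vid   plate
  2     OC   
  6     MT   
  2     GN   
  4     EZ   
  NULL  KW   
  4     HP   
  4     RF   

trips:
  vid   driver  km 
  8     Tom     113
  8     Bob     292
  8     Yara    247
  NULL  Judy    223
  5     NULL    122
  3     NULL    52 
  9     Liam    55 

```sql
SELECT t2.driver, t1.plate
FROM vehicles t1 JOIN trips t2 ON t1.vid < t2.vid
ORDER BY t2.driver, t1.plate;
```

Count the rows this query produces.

31

INNER JOIN keeps only pairs where the ON condition holds.
Matching on t1.vid < t2.vid. A NULL in a compared column never satisfies the condition.
- t1[0] vid=2 → 6 match(es) in t2 → 6 row(s).
- t1[1] vid=6 → 4 match(es) in t2 → 4 row(s).
- t1[2] vid=2 → 6 match(es) in t2 → 6 row(s).
- t1[3] vid=4 → 5 match(es) in t2 → 5 row(s).
- t1[4] vid=NULL → no match; dropped.
- t1[5] vid=4 → 5 match(es) in t2 → 5 row(s).
- t1[6] vid=4 → 5 match(es) in t2 → 5 row(s).
Total: 31 rows.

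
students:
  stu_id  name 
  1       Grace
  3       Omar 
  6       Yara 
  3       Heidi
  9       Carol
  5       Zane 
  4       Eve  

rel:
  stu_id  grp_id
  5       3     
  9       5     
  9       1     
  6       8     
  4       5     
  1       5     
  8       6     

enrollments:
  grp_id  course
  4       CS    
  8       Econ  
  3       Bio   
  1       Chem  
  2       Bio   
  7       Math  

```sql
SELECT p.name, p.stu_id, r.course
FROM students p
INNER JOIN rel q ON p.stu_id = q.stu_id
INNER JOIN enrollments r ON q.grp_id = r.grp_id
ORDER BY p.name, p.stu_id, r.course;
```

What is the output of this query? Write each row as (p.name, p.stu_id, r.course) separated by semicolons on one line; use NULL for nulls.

(Carol, 9, Chem); (Yara, 6, Econ); (Zane, 5, Bio)

Joins associate left-to-right: students INNER JOIN rel on stu_id gives 6 intermediate row(s).
Then INNER JOIN `enrollments r` on grp_id: keep only rows whose q.grp_id appears in r.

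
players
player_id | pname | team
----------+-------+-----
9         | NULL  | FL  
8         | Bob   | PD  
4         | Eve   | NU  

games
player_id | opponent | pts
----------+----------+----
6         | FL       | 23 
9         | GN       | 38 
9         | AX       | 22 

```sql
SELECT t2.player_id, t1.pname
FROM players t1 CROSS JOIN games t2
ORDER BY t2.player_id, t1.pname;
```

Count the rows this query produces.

9

CROSS JOIN pairs every row of `players` with every row of `games`: 3 × 3 = 9 rows.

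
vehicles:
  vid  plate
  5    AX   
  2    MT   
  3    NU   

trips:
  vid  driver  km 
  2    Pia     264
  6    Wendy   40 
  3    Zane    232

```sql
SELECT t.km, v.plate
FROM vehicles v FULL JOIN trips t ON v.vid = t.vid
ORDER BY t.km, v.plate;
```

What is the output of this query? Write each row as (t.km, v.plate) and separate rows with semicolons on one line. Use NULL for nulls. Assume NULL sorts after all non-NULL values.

(40, NULL); (232, NU); (264, MT); (NULL, AX)

FULL OUTER JOIN keeps every row from both sides; unmatched rows get NULL for the other side's columns.
Matching on v.vid = t.vid.
- v (vid=5) has no partner → padded with NULL.
- v (vid=2) pairs with 1 row(s) of t.
- v (vid=3) pairs with 1 row(s) of t.
- 1 t row(s) had no v match → kept, v columns NULL.
After projecting and ordering:
t.km | v.plate
40 | NULL
232 | NU
264 | MT
NULL | AX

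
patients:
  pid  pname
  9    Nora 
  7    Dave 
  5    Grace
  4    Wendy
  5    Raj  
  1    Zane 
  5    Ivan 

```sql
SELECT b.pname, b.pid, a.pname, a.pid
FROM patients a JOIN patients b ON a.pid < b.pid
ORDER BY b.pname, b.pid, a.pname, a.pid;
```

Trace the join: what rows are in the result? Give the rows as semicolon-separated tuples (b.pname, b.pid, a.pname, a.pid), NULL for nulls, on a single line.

(Dave, 7, Grace, 5); (Dave, 7, Ivan, 5); (Dave, 7, Raj, 5); (Dave, 7, Wendy, 4); (Dave, 7, Zane, 1); (Grace, 5, Wendy, 4); (Grace, 5, Zane, 1); (Ivan, 5, Wendy, 4); (Ivan, 5, Zane, 1); (Nora, 9, Dave, 7); (Nora, 9, Grace, 5); (Nora, 9, Ivan, 5); (Nora, 9, Raj, 5); (Nora, 9, Wendy, 4); (Nora, 9, Zane, 1); (Raj, 5, Wendy, 4); (Raj, 5, Zane, 1); (Wendy, 4, Zane, 1)

INNER JOIN keeps only pairs where the ON condition holds.
Matching on a.pid < b.pid.
- a[0] pid=9 → no match; dropped.
- a[1] pid=7 → 1 match(es) in b → 1 row(s).
- a[2] pid=5 → 2 match(es) in b → 2 row(s).
- a[3] pid=4 → 5 match(es) in b → 5 row(s).
- a[4] pid=5 → 2 match(es) in b → 2 row(s).
- a[5] pid=1 → 6 match(es) in b → 6 row(s).
- a[6] pid=5 → 2 match(es) in b → 2 row(s).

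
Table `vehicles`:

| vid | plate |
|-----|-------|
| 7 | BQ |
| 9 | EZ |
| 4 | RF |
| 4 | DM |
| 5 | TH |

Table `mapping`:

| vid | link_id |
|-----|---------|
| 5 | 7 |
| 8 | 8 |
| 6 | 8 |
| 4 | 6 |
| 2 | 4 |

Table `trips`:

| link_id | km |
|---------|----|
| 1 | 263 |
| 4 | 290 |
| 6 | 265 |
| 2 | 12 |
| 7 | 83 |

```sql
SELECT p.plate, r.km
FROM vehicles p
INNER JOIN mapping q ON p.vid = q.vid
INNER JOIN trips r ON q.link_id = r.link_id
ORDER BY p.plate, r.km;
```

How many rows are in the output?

Evaluate left to right. First `vehicles p INNER JOIN mapping q` on vid: 3 row(s).
Then INNER JOIN `trips r` on link_id: keep only rows whose q.link_id appears in r.
Result: 3 row(s).

3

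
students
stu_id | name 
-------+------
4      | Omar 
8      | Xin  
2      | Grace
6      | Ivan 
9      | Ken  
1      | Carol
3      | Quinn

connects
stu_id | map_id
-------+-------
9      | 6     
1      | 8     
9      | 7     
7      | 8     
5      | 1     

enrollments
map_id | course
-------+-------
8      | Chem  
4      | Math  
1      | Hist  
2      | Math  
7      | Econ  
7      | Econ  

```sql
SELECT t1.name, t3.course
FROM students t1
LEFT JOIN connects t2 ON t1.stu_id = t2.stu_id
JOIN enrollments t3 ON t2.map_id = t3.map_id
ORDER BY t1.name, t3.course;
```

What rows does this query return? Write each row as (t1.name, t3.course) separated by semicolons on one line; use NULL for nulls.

(Carol, Chem); (Ken, Econ); (Ken, Econ)

Step 1 — t1 LEFT JOIN t2 on stu_id → 8 row(s).
Then INNER JOIN `enrollments t3` on map_id: keep only rows whose t2.map_id appears in t3.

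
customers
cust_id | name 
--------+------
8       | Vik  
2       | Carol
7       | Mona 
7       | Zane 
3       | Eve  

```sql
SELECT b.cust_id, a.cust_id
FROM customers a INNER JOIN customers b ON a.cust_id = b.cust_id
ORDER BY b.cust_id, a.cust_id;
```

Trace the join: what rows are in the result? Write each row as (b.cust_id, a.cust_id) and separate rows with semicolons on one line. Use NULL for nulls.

(2, 2); (3, 3); (7, 7); (7, 7); (7, 7); (7, 7); (8, 8)

INNER JOIN keeps only pairs where the ON condition holds.
Matching on a.cust_id = b.cust_id.
- cust_id=8: 1 matching b row(s), so 1 row(s) emitted.
- cust_id=2: 1 matching b row(s), so 1 row(s) emitted.
- cust_id=7: 2 matching b row(s), so 2 row(s) emitted.
- cust_id=7: 2 matching b row(s), so 2 row(s) emitted.
- cust_id=3: 1 matching b row(s), so 1 row(s) emitted.
After projecting and ordering:
b.cust_id | a.cust_id
2 | 2
3 | 3
7 | 7
7 | 7
7 | 7
7 | 7
8 | 8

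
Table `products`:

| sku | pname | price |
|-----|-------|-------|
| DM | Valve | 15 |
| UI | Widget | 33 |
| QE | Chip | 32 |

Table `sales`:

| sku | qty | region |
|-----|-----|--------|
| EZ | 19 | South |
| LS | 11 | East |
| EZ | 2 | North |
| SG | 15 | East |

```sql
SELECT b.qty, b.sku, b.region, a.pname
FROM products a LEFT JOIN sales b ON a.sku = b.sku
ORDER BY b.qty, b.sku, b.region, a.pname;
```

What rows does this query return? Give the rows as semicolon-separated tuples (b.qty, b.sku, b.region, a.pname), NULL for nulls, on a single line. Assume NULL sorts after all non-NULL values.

LEFT JOIN keeps every row from `products`; unmatched rows get NULL for `sales`'s columns.
Matching on a.sku = b.sku.
- a[0] sku=DM → no match; kept with NULLs on the b side.
- a[1] sku=UI → no match; kept with NULLs on the b side.
- a[2] sku=QE → no match; kept with NULLs on the b side.
After projecting and ordering:
b.qty | b.sku | b.region | a.pname
NULL | NULL | NULL | Chip
NULL | NULL | NULL | Valve
NULL | NULL | NULL | Widget

(NULL, NULL, NULL, Chip); (NULL, NULL, NULL, Valve); (NULL, NULL, NULL, Widget)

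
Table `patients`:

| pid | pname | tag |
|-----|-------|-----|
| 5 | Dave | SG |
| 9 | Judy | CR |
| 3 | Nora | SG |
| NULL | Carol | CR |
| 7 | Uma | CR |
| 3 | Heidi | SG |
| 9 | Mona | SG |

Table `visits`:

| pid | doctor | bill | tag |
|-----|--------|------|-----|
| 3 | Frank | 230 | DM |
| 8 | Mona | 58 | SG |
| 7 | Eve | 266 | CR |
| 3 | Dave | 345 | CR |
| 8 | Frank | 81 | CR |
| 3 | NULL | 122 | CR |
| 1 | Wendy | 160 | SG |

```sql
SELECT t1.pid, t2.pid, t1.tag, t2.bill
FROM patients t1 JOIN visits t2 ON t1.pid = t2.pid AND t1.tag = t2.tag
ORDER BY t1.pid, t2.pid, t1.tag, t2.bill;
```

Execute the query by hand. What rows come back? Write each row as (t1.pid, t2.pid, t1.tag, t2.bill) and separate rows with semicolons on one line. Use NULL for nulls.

(7, 7, CR, 266)

INNER JOIN keeps only pairs where the ON condition holds.
Matching on t1.pid = t2.pid AND t1.tag = t2.tag. A NULL in a compared column never satisfies the condition.
- t1[0] pid=5, tag=SG → no match; dropped.
- t1[1] pid=9, tag=CR → no match; dropped.
- t1[2] pid=3, tag=SG → no match; dropped.
- t1[3] pid=NULL, tag=CR → no match; dropped.
- t1[4] pid=7, tag=CR → 1 match(es) in t2 → 1 row(s).
- t1[5] pid=3, tag=SG → no match; dropped.
- t1[6] pid=9, tag=SG → no match; dropped.
After projecting and ordering:
t1.pid | t2.pid | t1.tag | t2.bill
7 | 7 | CR | 266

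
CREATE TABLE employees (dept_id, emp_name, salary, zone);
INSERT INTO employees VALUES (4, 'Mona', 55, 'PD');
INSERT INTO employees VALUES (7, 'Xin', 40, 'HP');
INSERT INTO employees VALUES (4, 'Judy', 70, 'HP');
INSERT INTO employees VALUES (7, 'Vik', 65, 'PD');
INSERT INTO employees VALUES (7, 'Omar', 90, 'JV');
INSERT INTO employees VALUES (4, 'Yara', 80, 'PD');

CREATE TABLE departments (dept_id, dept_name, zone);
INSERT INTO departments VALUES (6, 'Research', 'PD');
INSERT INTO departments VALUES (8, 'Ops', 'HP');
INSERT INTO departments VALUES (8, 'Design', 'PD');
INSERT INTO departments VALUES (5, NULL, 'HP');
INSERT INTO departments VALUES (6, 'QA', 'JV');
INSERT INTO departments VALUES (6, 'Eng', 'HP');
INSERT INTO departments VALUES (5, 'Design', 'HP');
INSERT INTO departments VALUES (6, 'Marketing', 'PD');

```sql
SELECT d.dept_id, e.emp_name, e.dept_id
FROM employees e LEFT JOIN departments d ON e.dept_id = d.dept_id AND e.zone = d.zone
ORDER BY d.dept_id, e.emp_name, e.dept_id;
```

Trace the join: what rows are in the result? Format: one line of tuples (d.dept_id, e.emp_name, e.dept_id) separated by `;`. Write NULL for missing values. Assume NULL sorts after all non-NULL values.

LEFT JOIN keeps every row from `employees`; unmatched rows get NULL for `departments`'s columns.
Matching on e.dept_id = d.dept_id AND e.zone = d.zone.
- e (dept_id=4, zone=PD) has no partner → padded with NULL.
- e (dept_id=7, zone=HP) has no partner → padded with NULL.
- e (dept_id=4, zone=HP) has no partner → padded with NULL.
- e (dept_id=7, zone=PD) has no partner → padded with NULL.
- e (dept_id=7, zone=JV) has no partner → padded with NULL.
- e (dept_id=4, zone=PD) has no partner → padded with NULL.
After projecting and ordering:
d.dept_id | e.emp_name | e.dept_id
NULL | Judy | 4
NULL | Mona | 4
NULL | Omar | 7
NULL | Vik | 7
NULL | Xin | 7
NULL | Yara | 4

(NULL, Judy, 4); (NULL, Mona, 4); (NULL, Omar, 7); (NULL, Vik, 7); (NULL, Xin, 7); (NULL, Yara, 4)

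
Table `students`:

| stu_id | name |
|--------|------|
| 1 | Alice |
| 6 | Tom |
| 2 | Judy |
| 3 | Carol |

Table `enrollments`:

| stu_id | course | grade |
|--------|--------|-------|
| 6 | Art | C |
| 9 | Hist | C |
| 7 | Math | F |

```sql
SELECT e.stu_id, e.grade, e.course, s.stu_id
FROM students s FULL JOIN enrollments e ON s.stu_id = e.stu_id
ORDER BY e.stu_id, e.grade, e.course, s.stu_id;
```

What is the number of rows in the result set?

6

FULL OUTER JOIN keeps every row from both sides; unmatched rows get NULL for the other side's columns.
Matching on s.stu_id = e.stu_id.
- s row (stu_id=1): no match → kept, e columns NULL.
- s row (stu_id=6): matches 1 e row(s) → 1 output row(s).
- s row (stu_id=2): no match → kept, e columns NULL.
- s row (stu_id=3): no match → kept, e columns NULL.
- plus 2 unmatched e row(s), each kept with NULL s columns.
Total: 1 matched + 5 padded = 6 rows.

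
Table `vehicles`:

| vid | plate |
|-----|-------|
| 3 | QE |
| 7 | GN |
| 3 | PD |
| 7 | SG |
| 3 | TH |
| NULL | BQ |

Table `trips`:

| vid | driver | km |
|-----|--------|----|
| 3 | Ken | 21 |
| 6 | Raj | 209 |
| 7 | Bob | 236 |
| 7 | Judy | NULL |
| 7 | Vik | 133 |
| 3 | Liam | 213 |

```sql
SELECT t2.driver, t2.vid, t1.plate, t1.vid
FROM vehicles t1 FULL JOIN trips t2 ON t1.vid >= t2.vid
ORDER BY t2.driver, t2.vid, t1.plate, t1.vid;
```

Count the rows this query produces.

FULL OUTER JOIN keeps every row from both sides; unmatched rows get NULL for the other side's columns.
Matching on t1.vid >= t2.vid. A NULL in a compared column never satisfies the condition.
Matched pairs: 18; unmatched t1 rows kept: 1; unmatched t2 rows kept: 0.
Total: 18 matched + 1 padded = 19 rows.

19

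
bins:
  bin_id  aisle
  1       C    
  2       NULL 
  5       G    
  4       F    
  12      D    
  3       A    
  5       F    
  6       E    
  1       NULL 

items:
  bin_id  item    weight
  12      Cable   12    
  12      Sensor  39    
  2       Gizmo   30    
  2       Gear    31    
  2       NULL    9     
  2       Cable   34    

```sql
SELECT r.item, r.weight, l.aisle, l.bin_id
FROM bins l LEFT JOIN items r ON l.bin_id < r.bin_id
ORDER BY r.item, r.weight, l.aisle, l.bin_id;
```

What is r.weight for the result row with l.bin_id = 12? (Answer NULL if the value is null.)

LEFT JOIN keeps every row from `bins`; unmatched rows get NULL for `items`'s columns.
Matching on l.bin_id < r.bin_id.
- l (bin_id=1) pairs with 6 row(s) of r.
- l (bin_id=2) pairs with 2 row(s) of r.
- l (bin_id=5) pairs with 2 row(s) of r.
- l (bin_id=4) pairs with 2 row(s) of r.
- l (bin_id=12) has no partner → padded with NULL.
- l (bin_id=3) pairs with 2 row(s) of r.
- l (bin_id=5) pairs with 2 row(s) of r.
- l (bin_id=6) pairs with 2 row(s) of r.
- l (bin_id=1) pairs with 6 row(s) of r.

NULL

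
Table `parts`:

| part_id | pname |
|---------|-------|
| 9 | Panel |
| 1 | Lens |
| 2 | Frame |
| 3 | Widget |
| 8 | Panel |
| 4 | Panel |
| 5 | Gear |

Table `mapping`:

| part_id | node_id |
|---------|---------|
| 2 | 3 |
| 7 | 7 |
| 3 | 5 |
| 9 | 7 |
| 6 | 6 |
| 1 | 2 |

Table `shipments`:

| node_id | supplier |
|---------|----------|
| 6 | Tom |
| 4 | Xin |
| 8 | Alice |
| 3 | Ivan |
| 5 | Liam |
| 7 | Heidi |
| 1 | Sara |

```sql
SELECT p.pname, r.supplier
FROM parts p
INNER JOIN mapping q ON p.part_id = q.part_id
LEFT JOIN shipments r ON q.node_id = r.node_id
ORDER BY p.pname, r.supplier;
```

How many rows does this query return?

4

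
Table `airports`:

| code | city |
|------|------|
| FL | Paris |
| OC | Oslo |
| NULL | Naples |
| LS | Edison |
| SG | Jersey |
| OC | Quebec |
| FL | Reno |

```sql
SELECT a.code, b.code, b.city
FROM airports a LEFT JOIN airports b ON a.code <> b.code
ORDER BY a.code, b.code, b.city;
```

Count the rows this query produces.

27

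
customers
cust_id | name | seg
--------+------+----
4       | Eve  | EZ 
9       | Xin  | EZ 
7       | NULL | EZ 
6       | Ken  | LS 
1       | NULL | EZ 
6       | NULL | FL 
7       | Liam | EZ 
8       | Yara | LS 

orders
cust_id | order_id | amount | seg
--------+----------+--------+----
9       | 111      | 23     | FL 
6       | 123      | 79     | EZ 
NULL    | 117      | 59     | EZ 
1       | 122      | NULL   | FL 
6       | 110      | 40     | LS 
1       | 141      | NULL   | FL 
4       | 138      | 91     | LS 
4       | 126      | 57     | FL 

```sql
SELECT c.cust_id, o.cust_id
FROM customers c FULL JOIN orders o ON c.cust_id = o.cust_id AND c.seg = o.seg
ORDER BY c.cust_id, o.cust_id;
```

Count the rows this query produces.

15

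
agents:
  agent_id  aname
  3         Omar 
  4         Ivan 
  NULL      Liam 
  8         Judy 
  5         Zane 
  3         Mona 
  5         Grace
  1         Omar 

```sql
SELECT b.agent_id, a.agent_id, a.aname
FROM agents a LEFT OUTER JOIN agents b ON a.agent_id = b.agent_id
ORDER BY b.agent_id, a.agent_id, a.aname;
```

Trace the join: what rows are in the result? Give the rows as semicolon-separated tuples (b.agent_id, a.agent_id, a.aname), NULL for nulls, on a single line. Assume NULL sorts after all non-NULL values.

LEFT JOIN keeps every row from `agents a`; unmatched rows get NULL for `agents b`'s columns.
Matching on a.agent_id = b.agent_id. A NULL in a compared column never satisfies the condition.
- a row (agent_id=3): matches 2 b row(s) → 2 output row(s).
- a row (agent_id=4): matches 1 b row(s) → 1 output row(s).
- a row (agent_id=NULL): no match → kept, b columns NULL.
- a row (agent_id=8): matches 1 b row(s) → 1 output row(s).
- a row (agent_id=5): matches 2 b row(s) → 2 output row(s).
- a row (agent_id=3): matches 2 b row(s) → 2 output row(s).
- a row (agent_id=5): matches 2 b row(s) → 2 output row(s).
- a row (agent_id=1): matches 1 b row(s) → 1 output row(s).

(1, 1, Omar); (3, 3, Mona); (3, 3, Mona); (3, 3, Omar); (3, 3, Omar); (4, 4, Ivan); (5, 5, Grace); (5, 5, Grace); (5, 5, Zane); (5, 5, Zane); (8, 8, Judy); (NULL, NULL, Liam)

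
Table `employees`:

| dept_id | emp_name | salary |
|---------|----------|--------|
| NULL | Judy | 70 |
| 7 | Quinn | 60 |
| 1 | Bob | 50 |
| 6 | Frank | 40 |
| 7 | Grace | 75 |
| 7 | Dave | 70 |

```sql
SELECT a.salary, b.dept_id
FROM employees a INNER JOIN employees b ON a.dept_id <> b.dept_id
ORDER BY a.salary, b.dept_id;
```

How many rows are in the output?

INNER JOIN keeps only pairs where the ON condition holds.
Matching on a.dept_id <> b.dept_id. A NULL in a compared column never satisfies the condition.
Matched pairs: 14.
Total: 14 rows.

14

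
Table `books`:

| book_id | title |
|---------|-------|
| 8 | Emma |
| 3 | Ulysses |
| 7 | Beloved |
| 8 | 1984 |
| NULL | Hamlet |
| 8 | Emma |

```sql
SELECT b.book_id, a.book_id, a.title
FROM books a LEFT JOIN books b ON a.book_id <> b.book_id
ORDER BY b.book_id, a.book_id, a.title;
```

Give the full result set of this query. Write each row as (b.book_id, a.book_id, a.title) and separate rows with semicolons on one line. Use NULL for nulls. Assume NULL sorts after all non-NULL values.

LEFT JOIN keeps every row from `books a`; unmatched rows get NULL for `books b`'s columns.
Matching on a.book_id <> b.book_id. A NULL in a compared column never satisfies the condition.
- book_id=8: 2 matching b row(s), so 2 row(s) emitted.
- book_id=3: 4 matching b row(s), so 4 row(s) emitted.
- book_id=7: 4 matching b row(s), so 4 row(s) emitted.
- book_id=8: 2 matching b row(s), so 2 row(s) emitted.
- book_id=NULL: no b row matches, row kept with b columns NULL.
- book_id=8: 2 matching b row(s), so 2 row(s) emitted.

(3, 7, Beloved); (3, 8, 1984); (3, 8, Emma); (3, 8, Emma); (7, 3, Ulysses); (7, 8, 1984); (7, 8, Emma); (7, 8, Emma); (8, 3, Ulysses); (8, 3, Ulysses); (8, 3, Ulysses); (8, 7, Beloved); (8, 7, Beloved); (8, 7, Beloved); (NULL, NULL, Hamlet)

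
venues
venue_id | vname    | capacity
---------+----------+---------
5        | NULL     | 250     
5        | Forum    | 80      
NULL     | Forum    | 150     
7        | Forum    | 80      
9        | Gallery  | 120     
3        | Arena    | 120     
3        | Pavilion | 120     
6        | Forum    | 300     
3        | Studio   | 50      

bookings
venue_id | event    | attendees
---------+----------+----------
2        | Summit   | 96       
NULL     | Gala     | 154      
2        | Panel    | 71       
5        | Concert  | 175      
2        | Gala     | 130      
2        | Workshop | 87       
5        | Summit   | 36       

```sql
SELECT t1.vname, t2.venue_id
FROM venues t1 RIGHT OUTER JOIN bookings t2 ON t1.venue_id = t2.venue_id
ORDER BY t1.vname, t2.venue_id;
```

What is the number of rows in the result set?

9

RIGHT JOIN keeps every row from `bookings`; unmatched rows get NULL for `venues`'s columns.
Matching on t1.venue_id = t2.venue_id. A NULL in a compared column never satisfies the condition.
- t1 row (venue_id=5): matches 2 t2 row(s) → 2 output row(s).
- t1 row (venue_id=5): matches 2 t2 row(s) → 2 output row(s).
- t1 row (venue_id=NULL): no match.
- t1 row (venue_id=7): no match.
- t1 row (venue_id=9): no match.
- t1 row (venue_id=3): no match.
- t1 row (venue_id=3): no match.
- t1 row (venue_id=6): no match.
- t1 row (venue_id=3): no match.
- 5 t2 row(s) had no t1 match → kept, t1 columns NULL.
Total: 4 matched + 5 padded = 9 rows.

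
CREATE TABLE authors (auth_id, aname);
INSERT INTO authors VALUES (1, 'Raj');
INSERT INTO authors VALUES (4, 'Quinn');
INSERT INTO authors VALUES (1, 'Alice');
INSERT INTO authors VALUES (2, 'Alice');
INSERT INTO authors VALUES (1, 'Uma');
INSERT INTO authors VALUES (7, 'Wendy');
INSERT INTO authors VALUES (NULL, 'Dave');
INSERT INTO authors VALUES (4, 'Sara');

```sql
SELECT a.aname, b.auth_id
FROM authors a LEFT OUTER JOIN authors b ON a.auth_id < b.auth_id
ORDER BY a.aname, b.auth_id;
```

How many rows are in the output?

19

LEFT JOIN keeps every row from `authors a`; unmatched rows get NULL for `authors b`'s columns.
Matching on a.auth_id < b.auth_id. A NULL in a compared column never satisfies the condition.
Matched pairs: 17; unmatched a rows kept: 2.
Total: 17 matched + 2 padded = 19 rows.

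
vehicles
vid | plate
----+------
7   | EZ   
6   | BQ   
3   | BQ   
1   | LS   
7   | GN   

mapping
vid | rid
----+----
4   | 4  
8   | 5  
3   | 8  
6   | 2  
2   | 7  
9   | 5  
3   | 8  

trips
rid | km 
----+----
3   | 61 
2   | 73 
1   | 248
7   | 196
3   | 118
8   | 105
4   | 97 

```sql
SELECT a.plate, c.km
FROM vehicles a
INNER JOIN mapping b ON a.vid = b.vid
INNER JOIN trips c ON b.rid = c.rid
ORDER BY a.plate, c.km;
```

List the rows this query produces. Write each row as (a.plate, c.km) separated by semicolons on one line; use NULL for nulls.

(BQ, 73); (BQ, 105); (BQ, 105)

Evaluate left to right. First `vehicles a INNER JOIN mapping b` on vid: 3 row(s).
Then INNER JOIN `trips c` on rid: keep only rows whose b.rid appears in c.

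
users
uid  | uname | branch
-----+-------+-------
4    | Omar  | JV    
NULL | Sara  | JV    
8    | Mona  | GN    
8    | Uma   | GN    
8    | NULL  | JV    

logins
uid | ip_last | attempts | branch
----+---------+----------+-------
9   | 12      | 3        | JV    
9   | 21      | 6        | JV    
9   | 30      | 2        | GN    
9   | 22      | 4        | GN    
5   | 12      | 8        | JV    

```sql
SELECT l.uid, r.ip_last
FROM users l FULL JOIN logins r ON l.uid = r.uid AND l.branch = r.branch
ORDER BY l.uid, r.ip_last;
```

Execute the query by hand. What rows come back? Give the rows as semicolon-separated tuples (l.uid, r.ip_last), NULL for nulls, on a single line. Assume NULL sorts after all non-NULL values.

FULL OUTER JOIN keeps every row from both sides; unmatched rows get NULL for the other side's columns.
Matching on l.uid = r.uid AND l.branch = r.branch. A NULL in a compared column never satisfies the condition.
- l[0] uid=4, branch=JV → no match; kept with NULLs on the r side.
- l[1] uid=NULL, branch=JV → no match; kept with NULLs on the r side.
- l[2] uid=8, branch=GN → no match; kept with NULLs on the r side.
- l[3] uid=8, branch=GN → no match; kept with NULLs on the r side.
- l[4] uid=8, branch=JV → no match; kept with NULLs on the r side.
- plus 5 unmatched r row(s), each kept with NULL l columns.
After projecting and ordering:
l.uid | r.ip_last
4 | NULL
8 | NULL
8 | NULL
8 | NULL
NULL | 12
NULL | 12
NULL | 21
NULL | 22
NULL | 30
NULL | NULL

(4, NULL); (8, NULL); (8, NULL); (8, NULL); (NULL, 12); (NULL, 12); (NULL, 21); (NULL, 22); (NULL, 30); (NULL, NULL)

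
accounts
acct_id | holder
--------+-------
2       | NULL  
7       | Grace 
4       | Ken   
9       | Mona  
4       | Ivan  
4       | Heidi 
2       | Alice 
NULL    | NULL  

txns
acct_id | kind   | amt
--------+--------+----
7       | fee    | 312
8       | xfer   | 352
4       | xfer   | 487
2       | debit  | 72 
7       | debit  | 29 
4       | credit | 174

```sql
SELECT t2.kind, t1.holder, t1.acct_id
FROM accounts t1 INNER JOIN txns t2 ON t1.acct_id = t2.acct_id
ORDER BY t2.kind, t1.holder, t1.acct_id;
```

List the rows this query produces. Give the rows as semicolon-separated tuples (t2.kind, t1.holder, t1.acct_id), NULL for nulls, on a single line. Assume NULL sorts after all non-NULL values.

(credit, Heidi, 4); (credit, Ivan, 4); (credit, Ken, 4); (debit, Alice, 2); (debit, Grace, 7); (debit, NULL, 2); (fee, Grace, 7); (xfer, Heidi, 4); (xfer, Ivan, 4); (xfer, Ken, 4)

INNER JOIN keeps only pairs where the ON condition holds.
Matching on t1.acct_id = t2.acct_id. A NULL in a compared column never satisfies the condition.
Matched pairs: 10.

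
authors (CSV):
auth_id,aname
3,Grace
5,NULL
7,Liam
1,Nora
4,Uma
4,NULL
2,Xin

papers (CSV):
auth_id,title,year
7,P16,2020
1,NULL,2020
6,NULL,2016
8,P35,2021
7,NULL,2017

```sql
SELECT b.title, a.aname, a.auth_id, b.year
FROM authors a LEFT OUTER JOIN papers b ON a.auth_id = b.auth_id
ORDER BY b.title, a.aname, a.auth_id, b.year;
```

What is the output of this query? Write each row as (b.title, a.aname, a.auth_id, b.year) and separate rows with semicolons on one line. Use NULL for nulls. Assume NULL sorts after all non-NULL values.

LEFT JOIN keeps every row from `authors`; unmatched rows get NULL for `papers`'s columns.
Matching on a.auth_id = b.auth_id.
Matched pairs: 3; unmatched a rows kept: 5.

(P16, Liam, 7, 2020); (NULL, Grace, 3, NULL); (NULL, Liam, 7, 2017); (NULL, Nora, 1, 2020); (NULL, Uma, 4, NULL); (NULL, Xin, 2, NULL); (NULL, NULL, 4, NULL); (NULL, NULL, 5, NULL)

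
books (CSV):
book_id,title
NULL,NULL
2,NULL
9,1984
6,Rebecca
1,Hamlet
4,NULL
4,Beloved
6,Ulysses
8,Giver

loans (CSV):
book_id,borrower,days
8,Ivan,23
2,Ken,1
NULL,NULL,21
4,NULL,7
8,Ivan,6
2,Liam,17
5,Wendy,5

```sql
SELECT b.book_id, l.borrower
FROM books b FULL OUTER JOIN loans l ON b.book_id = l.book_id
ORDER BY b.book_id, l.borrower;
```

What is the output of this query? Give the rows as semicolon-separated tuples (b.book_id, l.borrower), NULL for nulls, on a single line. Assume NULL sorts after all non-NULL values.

(1, NULL); (2, Ken); (2, Liam); (4, NULL); (4, NULL); (6, NULL); (6, NULL); (8, Ivan); (8, Ivan); (9, NULL); (NULL, Wendy); (NULL, NULL); (NULL, NULL)

FULL OUTER JOIN keeps every row from both sides; unmatched rows get NULL for the other side's columns.
Matching on b.book_id = l.book_id. A NULL in a compared column never satisfies the condition.
Matched pairs: 6; unmatched b rows kept: 5; unmatched l rows kept: 2.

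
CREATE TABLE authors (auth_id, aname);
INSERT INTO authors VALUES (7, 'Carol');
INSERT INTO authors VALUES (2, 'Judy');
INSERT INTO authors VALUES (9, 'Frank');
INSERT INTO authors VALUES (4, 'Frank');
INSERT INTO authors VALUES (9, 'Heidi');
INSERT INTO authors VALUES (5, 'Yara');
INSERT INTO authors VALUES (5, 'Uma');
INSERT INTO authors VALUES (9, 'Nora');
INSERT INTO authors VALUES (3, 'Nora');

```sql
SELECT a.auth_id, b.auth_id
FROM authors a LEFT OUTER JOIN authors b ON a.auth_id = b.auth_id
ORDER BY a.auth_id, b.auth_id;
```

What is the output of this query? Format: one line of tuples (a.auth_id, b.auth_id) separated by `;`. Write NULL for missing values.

(2, 2); (3, 3); (4, 4); (5, 5); (5, 5); (5, 5); (5, 5); (7, 7); (9, 9); (9, 9); (9, 9); (9, 9); (9, 9); (9, 9); (9, 9); (9, 9); (9, 9)

LEFT JOIN keeps every row from `authors a`; unmatched rows get NULL for `authors b`'s columns.
Matching on a.auth_id = b.auth_id.
- auth_id=7: 1 matching b row(s), so 1 row(s) emitted.
- auth_id=2: 1 matching b row(s), so 1 row(s) emitted.
- auth_id=9: 3 matching b row(s), so 3 row(s) emitted.
- auth_id=4: 1 matching b row(s), so 1 row(s) emitted.
- auth_id=9: 3 matching b row(s), so 3 row(s) emitted.
- auth_id=5: 2 matching b row(s), so 2 row(s) emitted.
- auth_id=5: 2 matching b row(s), so 2 row(s) emitted.
- auth_id=9: 3 matching b row(s), so 3 row(s) emitted.
- auth_id=3: 1 matching b row(s), so 1 row(s) emitted.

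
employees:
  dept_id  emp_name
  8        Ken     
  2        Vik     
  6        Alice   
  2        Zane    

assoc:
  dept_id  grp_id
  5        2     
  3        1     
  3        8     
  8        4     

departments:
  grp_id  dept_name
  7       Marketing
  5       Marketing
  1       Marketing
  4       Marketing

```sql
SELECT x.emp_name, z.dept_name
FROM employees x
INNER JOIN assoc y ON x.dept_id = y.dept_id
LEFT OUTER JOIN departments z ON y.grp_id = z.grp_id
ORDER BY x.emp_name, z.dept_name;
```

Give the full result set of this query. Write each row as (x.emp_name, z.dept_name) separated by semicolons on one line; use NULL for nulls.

(Ken, Marketing)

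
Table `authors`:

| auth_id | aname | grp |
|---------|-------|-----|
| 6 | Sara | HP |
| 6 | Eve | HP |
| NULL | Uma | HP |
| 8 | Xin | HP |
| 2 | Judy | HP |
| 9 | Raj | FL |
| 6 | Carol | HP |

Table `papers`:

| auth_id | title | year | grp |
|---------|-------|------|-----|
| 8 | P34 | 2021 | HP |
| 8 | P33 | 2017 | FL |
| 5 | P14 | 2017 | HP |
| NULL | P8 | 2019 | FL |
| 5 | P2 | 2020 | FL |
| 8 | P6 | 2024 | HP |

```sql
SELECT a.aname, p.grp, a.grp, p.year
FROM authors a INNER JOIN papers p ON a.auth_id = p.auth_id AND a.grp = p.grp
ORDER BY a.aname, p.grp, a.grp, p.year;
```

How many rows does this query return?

2

INNER JOIN keeps only pairs where the ON condition holds.
Matching on a.auth_id = p.auth_id AND a.grp = p.grp. A NULL in a compared column never satisfies the condition.
- a[0] auth_id=6, grp=HP → no match; dropped.
- a[1] auth_id=6, grp=HP → no match; dropped.
- a[2] auth_id=NULL, grp=HP → no match; dropped.
- a[3] auth_id=8, grp=HP → 2 match(es) in p → 2 row(s).
- a[4] auth_id=2, grp=HP → no match; dropped.
- a[5] auth_id=9, grp=FL → no match; dropped.
- a[6] auth_id=6, grp=HP → no match; dropped.
Total: 2 rows.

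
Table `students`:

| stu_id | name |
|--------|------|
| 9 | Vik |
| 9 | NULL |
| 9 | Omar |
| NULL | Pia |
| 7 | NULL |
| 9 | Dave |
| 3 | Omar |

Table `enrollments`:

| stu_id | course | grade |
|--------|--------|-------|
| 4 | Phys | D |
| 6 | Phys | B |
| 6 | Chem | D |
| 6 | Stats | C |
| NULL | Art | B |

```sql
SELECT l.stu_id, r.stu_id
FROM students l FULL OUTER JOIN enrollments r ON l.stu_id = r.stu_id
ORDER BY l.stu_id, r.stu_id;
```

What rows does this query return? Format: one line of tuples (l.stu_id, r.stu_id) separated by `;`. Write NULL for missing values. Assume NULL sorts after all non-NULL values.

FULL OUTER JOIN keeps every row from both sides; unmatched rows get NULL for the other side's columns.
Matching on l.stu_id = r.stu_id. A NULL in a compared column never satisfies the condition.
- l[0] stu_id=9 → no match; kept with NULLs on the r side.
- l[1] stu_id=9 → no match; kept with NULLs on the r side.
- l[2] stu_id=9 → no match; kept with NULLs on the r side.
- l[3] stu_id=NULL → no match; kept with NULLs on the r side.
- l[4] stu_id=7 → no match; kept with NULLs on the r side.
- l[5] stu_id=9 → no match; kept with NULLs on the r side.
- l[6] stu_id=3 → no match; kept with NULLs on the r side.
- 5 r row(s) had no l match → kept, l columns NULL.

(3, NULL); (7, NULL); (9, NULL); (9, NULL); (9, NULL); (9, NULL); (NULL, 4); (NULL, 6); (NULL, 6); (NULL, 6); (NULL, NULL); (NULL, NULL)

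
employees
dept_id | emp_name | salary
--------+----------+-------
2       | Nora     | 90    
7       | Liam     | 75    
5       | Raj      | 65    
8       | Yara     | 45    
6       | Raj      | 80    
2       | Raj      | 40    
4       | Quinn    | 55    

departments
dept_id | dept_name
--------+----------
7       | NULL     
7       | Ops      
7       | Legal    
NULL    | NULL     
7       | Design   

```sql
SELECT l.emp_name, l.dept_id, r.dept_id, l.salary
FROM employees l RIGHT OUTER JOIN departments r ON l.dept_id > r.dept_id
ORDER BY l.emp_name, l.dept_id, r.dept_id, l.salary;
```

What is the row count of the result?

5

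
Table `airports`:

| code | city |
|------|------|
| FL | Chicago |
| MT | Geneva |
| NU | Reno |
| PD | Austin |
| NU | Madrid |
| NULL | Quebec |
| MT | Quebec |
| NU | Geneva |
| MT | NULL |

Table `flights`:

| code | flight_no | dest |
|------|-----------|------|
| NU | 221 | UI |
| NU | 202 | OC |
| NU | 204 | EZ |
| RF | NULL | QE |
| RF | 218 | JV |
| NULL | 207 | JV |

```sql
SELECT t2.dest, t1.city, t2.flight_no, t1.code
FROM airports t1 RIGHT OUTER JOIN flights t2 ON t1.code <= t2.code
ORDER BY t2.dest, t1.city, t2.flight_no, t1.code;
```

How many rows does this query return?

38

RIGHT JOIN keeps every row from `flights`; unmatched rows get NULL for `airports`'s columns.
Matching on t1.code <= t2.code. A NULL in a compared column never satisfies the condition.
- code=FL: 5 matching t2 row(s), so 5 row(s) emitted.
- code=MT: 5 matching t2 row(s), so 5 row(s) emitted.
- code=NU: 5 matching t2 row(s), so 5 row(s) emitted.
- code=PD: 2 matching t2 row(s), so 2 row(s) emitted.
- code=NU: 5 matching t2 row(s), so 5 row(s) emitted.
- code=NULL: no matching t2 row.
- code=MT: 5 matching t2 row(s), so 5 row(s) emitted.
- code=NU: 5 matching t2 row(s), so 5 row(s) emitted.
- code=MT: 5 matching t2 row(s), so 5 row(s) emitted.
- 1 t2 row(s) had no t1 match → kept, t1 columns NULL.
Total: 37 matched + 1 padded = 38 rows.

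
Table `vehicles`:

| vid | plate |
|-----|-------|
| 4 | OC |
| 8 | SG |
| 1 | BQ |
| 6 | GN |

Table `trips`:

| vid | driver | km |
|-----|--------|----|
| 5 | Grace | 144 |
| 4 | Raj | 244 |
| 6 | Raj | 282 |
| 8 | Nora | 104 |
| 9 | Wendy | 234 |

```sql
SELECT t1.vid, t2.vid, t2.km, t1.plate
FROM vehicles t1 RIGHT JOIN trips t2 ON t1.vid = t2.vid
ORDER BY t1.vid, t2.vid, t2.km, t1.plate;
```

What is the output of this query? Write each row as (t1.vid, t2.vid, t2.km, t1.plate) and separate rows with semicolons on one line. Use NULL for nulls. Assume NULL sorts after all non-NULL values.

(4, 4, 244, OC); (6, 6, 282, GN); (8, 8, 104, SG); (NULL, 5, 144, NULL); (NULL, 9, 234, NULL)

RIGHT JOIN keeps every row from `trips`; unmatched rows get NULL for `vehicles`'s columns.
Matching on t1.vid = t2.vid.
- t1[0] vid=4 → 1 match(es) in t2 → 1 row(s).
- t1[1] vid=8 → 1 match(es) in t2 → 1 row(s).
- t1[2] vid=1 → no match.
- t1[3] vid=6 → 1 match(es) in t2 → 1 row(s).
- 2 row(s) from t2 found no t1 partner → padded with NULL.
After projecting and ordering:
t1.vid | t2.vid | t2.km | t1.plate
4 | 4 | 244 | OC
6 | 6 | 282 | GN
8 | 8 | 104 | SG
NULL | 5 | 144 | NULL
NULL | 9 | 234 | NULL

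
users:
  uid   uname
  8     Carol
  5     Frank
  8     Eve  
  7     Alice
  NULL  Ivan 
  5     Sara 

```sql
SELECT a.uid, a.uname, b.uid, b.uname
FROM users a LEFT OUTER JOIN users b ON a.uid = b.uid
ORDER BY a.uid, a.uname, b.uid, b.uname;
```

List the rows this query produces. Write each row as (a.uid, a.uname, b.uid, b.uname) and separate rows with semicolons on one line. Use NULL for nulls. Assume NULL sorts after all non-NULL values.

LEFT JOIN keeps every row from `users a`; unmatched rows get NULL for `users b`'s columns.
Matching on a.uid = b.uid. A NULL in a compared column never satisfies the condition.
Matched pairs: 9; unmatched a rows kept: 1.

(5, Frank, 5, Frank); (5, Frank, 5, Sara); (5, Sara, 5, Frank); (5, Sara, 5, Sara); (7, Alice, 7, Alice); (8, Carol, 8, Carol); (8, Carol, 8, Eve); (8, Eve, 8, Carol); (8, Eve, 8, Eve); (NULL, Ivan, NULL, NULL)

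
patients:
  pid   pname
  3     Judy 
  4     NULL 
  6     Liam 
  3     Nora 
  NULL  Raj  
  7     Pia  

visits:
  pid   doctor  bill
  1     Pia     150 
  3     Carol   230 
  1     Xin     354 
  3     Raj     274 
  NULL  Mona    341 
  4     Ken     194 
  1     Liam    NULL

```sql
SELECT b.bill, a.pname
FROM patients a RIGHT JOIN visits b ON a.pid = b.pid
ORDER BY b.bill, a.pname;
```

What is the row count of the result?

RIGHT JOIN keeps every row from `visits`; unmatched rows get NULL for `patients`'s columns.
Matching on a.pid = b.pid. A NULL in a compared column never satisfies the condition.
- a row (pid=3): matches 2 b row(s) → 2 output row(s).
- a row (pid=4): matches 1 b row(s) → 1 output row(s).
- a row (pid=6): no match.
- a row (pid=3): matches 2 b row(s) → 2 output row(s).
- a row (pid=NULL): no match.
- a row (pid=7): no match.
- plus 4 unmatched b row(s), each kept with NULL a columns.
Total: 5 matched + 4 padded = 9 rows.

9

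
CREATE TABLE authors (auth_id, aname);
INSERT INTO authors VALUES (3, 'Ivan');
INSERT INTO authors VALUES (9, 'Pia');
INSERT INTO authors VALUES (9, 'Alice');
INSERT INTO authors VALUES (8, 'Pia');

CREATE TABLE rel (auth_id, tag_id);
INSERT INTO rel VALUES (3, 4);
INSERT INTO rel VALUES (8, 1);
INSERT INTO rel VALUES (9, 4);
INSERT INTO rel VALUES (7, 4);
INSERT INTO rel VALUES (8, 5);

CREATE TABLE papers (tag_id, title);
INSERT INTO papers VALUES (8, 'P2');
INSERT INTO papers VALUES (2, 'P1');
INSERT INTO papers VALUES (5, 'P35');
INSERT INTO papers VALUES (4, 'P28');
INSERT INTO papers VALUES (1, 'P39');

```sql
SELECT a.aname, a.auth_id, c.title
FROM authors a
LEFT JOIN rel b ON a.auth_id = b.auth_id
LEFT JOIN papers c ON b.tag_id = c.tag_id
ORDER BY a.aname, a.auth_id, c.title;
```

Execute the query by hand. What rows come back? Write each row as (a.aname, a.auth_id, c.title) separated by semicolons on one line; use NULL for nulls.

Evaluate left to right. First `authors a LEFT JOIN rel b` on auth_id: 5 row(s).
Then LEFT JOIN `papers c` on tag_id: each of those 5 rows is kept; rows whose b.tag_id has no match in c get NULL for c's columns.

(Alice, 9, P28); (Ivan, 3, P28); (Pia, 8, P35); (Pia, 8, P39); (Pia, 9, P28)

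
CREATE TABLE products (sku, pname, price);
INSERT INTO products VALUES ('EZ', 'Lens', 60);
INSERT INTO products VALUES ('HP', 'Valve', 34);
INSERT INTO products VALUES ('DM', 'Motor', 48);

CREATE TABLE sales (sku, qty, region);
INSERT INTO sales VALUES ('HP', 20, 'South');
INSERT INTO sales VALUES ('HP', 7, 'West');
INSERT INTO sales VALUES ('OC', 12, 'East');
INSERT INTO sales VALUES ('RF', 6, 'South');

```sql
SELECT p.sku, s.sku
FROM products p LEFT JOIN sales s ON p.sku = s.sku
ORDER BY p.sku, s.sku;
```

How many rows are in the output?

4

LEFT JOIN keeps every row from `products`; unmatched rows get NULL for `sales`'s columns.
Matching on p.sku = s.sku.
Matched pairs: 2; unmatched p rows kept: 2.
Total: 2 matched + 2 padded = 4 rows.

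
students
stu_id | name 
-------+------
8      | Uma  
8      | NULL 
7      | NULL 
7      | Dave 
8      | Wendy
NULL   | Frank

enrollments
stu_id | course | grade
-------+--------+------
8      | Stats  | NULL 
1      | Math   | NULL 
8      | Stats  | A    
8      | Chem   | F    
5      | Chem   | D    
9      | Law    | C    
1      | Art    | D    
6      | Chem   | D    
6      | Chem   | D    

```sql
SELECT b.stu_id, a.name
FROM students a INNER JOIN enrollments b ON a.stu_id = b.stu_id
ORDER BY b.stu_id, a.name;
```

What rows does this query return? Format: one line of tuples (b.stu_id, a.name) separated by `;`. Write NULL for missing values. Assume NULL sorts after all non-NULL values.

(8, Uma); (8, Uma); (8, Uma); (8, Wendy); (8, Wendy); (8, Wendy); (8, NULL); (8, NULL); (8, NULL)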